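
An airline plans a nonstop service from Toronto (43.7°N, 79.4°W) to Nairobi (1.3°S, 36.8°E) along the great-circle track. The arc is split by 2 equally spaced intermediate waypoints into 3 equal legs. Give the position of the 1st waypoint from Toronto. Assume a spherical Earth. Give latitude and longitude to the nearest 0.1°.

From cos δ = sin φ₁ sin φ₂ + cos φ₁ cos φ₂ cos Δλ, the central angle is δ ≈ 1.912 rad (109.6°).
Interpolate at f = 1/3 with slerp weights a = sin((1−f)δ)/sin δ ≈ 1.015, b = sin(fδ)/sin δ ≈ 0.632.
p = a·p₁ + b·p₂ ≈ (0.641, -0.343, 0.687); φ = arcsin(p_z) ≈ 43.39°, λ = atan2(p_y, p_x) ≈ -28.18°.

≈ 43.4°N, 28.2°W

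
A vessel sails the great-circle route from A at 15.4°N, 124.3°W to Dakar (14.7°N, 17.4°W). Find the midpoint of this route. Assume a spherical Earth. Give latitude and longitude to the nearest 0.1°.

≈ 24.3°N, 70.7°W

The haversine formula gives a central angle δ ≈ 1.776 rad (101.8°) between the endpoints.
Interpolate at f = 1/2 with slerp weights a = sin((1−f)δ)/sin δ ≈ 0.792, b = sin(fδ)/sin δ ≈ 0.792.
p = a·p₁ + b·p₂ ≈ (0.301, -0.860, 0.412); φ = arcsin(p_z) ≈ 24.30°, λ = atan2(p_y, p_x) ≈ -70.72°.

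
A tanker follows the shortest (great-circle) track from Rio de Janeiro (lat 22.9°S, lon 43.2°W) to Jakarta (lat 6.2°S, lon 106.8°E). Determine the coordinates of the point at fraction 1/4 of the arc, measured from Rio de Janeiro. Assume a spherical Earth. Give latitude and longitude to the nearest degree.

From cos δ = sin φ₁ sin φ₂ + cos φ₁ cos φ₂ cos Δλ, the central angle is δ ≈ 2.420 rad (138.7°).
Interpolate at f = 1/4 with slerp weights a = sin((1−f)δ)/sin δ ≈ 1.470, b = sin(fδ)/sin δ ≈ 0.862.
p = a·p₁ + b·p₂ ≈ (0.739, -0.107, -0.665); φ = arcsin(p_z) ≈ -41.68°, λ = atan2(p_y, p_x) ≈ -8.21°.

≈ lat 42°S, lon 8°W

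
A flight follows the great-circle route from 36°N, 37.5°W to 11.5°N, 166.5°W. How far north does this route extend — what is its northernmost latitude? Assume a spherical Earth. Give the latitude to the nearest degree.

≈ 48°N

The great circle lies in the plane with unit normal n̂ = (p₁ × p₂)/|p₁ × p₂|.
Here n̂_z ≈ -0.667; the vertex latitude is φ_max = arccos|n̂_z| ≈ 48.2°.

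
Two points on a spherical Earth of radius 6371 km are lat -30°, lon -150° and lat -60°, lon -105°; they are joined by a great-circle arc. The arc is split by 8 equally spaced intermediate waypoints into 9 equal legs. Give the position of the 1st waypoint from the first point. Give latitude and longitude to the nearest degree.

≈ lat -34°, lon -147°

From cos δ = sin φ₁ sin φ₂ + cos φ₁ cos φ₂ cos Δλ, the central angle is δ ≈ 0.739 rad (42.3°).
Interpolate at f = 1/9 with slerp weights a = sin((1−f)δ)/sin δ ≈ 0.907, b = sin(fδ)/sin δ ≈ 0.122.
p = a·p₁ + b·p₂ ≈ (-0.696, -0.451, -0.559); φ = arcsin(p_z) ≈ -33.97°, λ = atan2(p_y, p_x) ≈ -147.02°.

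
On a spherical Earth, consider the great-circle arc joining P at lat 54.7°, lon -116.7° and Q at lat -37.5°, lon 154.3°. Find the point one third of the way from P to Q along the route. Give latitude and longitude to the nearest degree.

≈ lat 28°, lon -158°

The haversine formula gives a central angle δ ≈ 2.082 rad (119.3°) between the endpoints.
Interpolate at f = 1/3 with slerp weights a = sin((1−f)δ)/sin δ ≈ 1.127, b = sin(fδ)/sin δ ≈ 0.733.
p = a·p₁ + b·p₂ ≈ (-0.817, -0.330, 0.474); φ = arcsin(p_z) ≈ 28.27°, λ = atan2(p_y, p_x) ≈ -158.02°.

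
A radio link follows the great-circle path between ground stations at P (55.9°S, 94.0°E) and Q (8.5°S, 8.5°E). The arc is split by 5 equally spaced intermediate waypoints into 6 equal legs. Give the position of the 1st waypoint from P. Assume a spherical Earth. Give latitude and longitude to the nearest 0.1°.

The haversine formula gives a central angle δ ≈ 1.404 rad (80.5°) between the endpoints.
Interpolate at f = 1/6 with slerp weights a = sin((1−f)δ)/sin δ ≈ 0.934, b = sin(fδ)/sin δ ≈ 0.235.
p = a·p₁ + b·p₂ ≈ (0.193, 0.557, -0.808); φ = arcsin(p_z) ≈ -53.90°, λ = atan2(p_y, p_x) ≈ 70.83°.

≈ (53.9°S, 70.8°E)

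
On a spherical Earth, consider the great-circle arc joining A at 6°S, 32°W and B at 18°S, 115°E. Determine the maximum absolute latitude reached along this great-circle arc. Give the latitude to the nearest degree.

≈ 37°S

The great circle lies in the plane with unit normal n̂ = (p₁ × p₂)/|p₁ × p₂|.
Here n̂_z ≈ +0.794; the vertex latitude is φ_max = arccos|n̂_z| ≈ 37.4°.
Check via Clairaut: cos φ_max = |cos φ₁| · sin C = cos(6.0°)·sin(127.0°) ≈ 0.794, again giving ≈ 37.4°.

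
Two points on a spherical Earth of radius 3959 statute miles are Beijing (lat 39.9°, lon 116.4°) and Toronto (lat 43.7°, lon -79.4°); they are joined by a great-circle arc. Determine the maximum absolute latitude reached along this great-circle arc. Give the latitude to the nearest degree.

≈ 81°

The great circle lies in the plane with unit normal n̂ = (p₁ × p₂)/|p₁ × p₂|.
Here n̂_z ≈ +0.152; the vertex latitude is φ_max = arccos|n̂_z| ≈ 81.3°.
Check via Clairaut: cos φ_max = |cos φ₁| · sin C = cos(39.9°)·sin(11.4°) ≈ 0.152, again giving ≈ 81.3°.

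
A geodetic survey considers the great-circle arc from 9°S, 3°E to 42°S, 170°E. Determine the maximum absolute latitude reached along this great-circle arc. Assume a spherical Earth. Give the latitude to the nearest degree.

≈ 78°S

The great circle lies in the plane with unit normal n̂ = (p₁ × p₂)/|p₁ × p₂|.
Here n̂_z ≈ +0.208; the vertex latitude is φ_max = arccos|n̂_z| ≈ 78.0°.
Check via Clairaut: cos φ_max = |cos φ₁| · sin C = cos(9.0°)·sin(167.8°) ≈ 0.208, again giving ≈ 78.0°.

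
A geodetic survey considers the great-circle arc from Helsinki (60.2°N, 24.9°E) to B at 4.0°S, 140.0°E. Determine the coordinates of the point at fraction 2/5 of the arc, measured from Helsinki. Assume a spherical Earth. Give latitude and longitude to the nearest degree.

From cos δ = sin φ₁ sin φ₂ + cos φ₁ cos φ₂ cos Δλ, the central angle is δ ≈ 1.845 rad (105.7°).
Interpolate at f = 2/5 with slerp weights a = sin((1−f)δ)/sin δ ≈ 0.929, b = sin(fδ)/sin δ ≈ 0.699.
p = a·p₁ + b·p₂ ≈ (-0.115, 0.643, 0.757); φ = arcsin(p_z) ≈ 49.24°, λ = atan2(p_y, p_x) ≈ 100.17°.

≈ 49°N, 100°E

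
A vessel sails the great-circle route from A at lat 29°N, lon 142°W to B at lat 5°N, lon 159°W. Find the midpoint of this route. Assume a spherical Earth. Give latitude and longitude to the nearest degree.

≈ lat 17°N, lon 151°W

Convert each endpoint to a unit vector on the sphere (x = cos φ cos λ, y = cos φ sin λ, z = sin φ).
The central angle between the endpoints is δ = arccos(p₁·p₂) ≈ 0.504 rad (28.9°).
Interpolate at f = 1/2 with slerp weights a = sin((1−f)δ)/sin δ ≈ 0.516, b = sin(fδ)/sin δ ≈ 0.516.
p = a·p₁ + b·p₂ ≈ (-0.836, -0.462, 0.295); φ = arcsin(p_z) ≈ 17.18°, λ = atan2(p_y, p_x) ≈ -151.06°.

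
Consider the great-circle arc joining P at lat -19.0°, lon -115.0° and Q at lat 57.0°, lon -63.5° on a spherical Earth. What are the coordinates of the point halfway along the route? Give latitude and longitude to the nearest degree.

Write both endpoints as unit vectors p₁, p₂ with components (cos φ cos λ, cos φ sin λ, sin φ).
The central angle between the endpoints is δ = arccos(p₁·p₂) ≈ 1.523 rad (87.3°).
Interpolate at f = 1/2 with slerp weights a = sin((1−f)δ)/sin δ ≈ 0.691, b = sin(fδ)/sin δ ≈ 0.691.
p = a·p₁ + b·p₂ ≈ (-0.108, -0.929, 0.354); φ = arcsin(p_z) ≈ 20.76°, λ = atan2(p_y, p_x) ≈ -96.64°.

≈ lat 21°, lon -97°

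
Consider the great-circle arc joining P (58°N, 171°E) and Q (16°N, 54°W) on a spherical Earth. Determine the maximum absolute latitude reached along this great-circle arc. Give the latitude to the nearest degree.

≈ 69°N

The great circle lies in the plane with unit normal n̂ = (p₁ × p₂)/|p₁ × p₂|.
Here n̂_z ≈ +0.363; the vertex latitude is φ_max = arccos|n̂_z| ≈ 68.7°.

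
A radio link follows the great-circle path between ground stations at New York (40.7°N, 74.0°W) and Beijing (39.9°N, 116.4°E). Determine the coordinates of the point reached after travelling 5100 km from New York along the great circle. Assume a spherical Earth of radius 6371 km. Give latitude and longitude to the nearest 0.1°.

Convert each endpoint to a unit vector on the sphere (x = cos φ cos λ, y = cos φ sin λ, z = sin φ).
The central angle between the endpoints is δ = arccos(p₁·p₂) ≈ 1.725 rad (98.8°). The total great-circle distance is δ·R ≈ 1.725 × 6371 ≈ 10991 km, so the target fraction is f = 5100/10991 ≈ 0.464.
Interpolate at f ≈ 0.464 with slerp weights a = sin((1−f)δ)/sin δ ≈ 0.808, b = sin(fδ)/sin δ ≈ 0.726.
p = a·p₁ + b·p₂ ≈ (-0.079, -0.090, 0.993); φ = arcsin(p_z) ≈ 83.14°, λ = atan2(p_y, p_x) ≈ -131.32°.

≈ (83.1°N, 131.3°W)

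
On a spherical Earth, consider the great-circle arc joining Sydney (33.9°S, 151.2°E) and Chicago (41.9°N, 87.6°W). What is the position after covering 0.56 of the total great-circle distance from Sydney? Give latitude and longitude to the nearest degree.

≈ 13°N, 148°W

The haversine formula gives a central angle δ ≈ 2.336 rad (133.8°) between the endpoints.
Interpolate at f = 0.56 with slerp weights a = sin((1−f)δ)/sin δ ≈ 1.187, b = sin(fδ)/sin δ ≈ 1.339.
p = a·p₁ + b·p₂ ≈ (-0.821, -0.521, 0.232); φ = arcsin(p_z) ≈ 13.42°, λ = atan2(p_y, p_x) ≈ -147.62°.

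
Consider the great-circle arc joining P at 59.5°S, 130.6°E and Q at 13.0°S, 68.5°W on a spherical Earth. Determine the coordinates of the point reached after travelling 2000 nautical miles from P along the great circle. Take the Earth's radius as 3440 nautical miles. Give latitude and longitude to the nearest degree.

≈ 79°S, 132°W

Write both endpoints as unit vectors p₁, p₂ with components (cos φ cos λ, cos φ sin λ, sin φ).
The central angle between the endpoints is δ = arccos(p₁·p₂) ≈ 1.848 rad (105.9°). The total great-circle distance is δ·R ≈ 1.848 × 3440 ≈ 6356 nmi, so the target fraction is f = 2000/6356 ≈ 0.315.
Interpolate at f ≈ 0.315 with slerp weights a = sin((1−f)δ)/sin δ ≈ 0.992, b = sin(fδ)/sin δ ≈ 0.571.
p = a·p₁ + b·p₂ ≈ (-0.124, -0.135, -0.983); φ = arcsin(p_z) ≈ -79.43°, λ = atan2(p_y, p_x) ≈ -132.42°.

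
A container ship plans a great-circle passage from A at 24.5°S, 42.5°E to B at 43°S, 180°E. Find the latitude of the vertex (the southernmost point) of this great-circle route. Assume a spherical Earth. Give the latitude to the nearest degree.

The great circle lies in the plane with unit normal n̂ = (p₁ × p₂)/|p₁ × p₂|.
Here n̂_z ≈ +0.460; the vertex latitude is φ_max = arccos|n̂_z| ≈ 62.6°.
Check via Clairaut: cos φ_max = |cos φ₁| · sin C = cos(24.5°)·sin(149.7°) ≈ 0.460, again giving ≈ 62.6°.

≈ 63°S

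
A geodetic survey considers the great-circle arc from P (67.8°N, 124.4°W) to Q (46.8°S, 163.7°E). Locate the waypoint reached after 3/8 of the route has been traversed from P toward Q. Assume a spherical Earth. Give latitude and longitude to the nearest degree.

≈ (28°N, 167°W)

Convert each endpoint to a unit vector on the sphere (x = cos φ cos λ, y = cos φ sin λ, z = sin φ).
The central angle between the endpoints is δ = arccos(p₁·p₂) ≈ 2.208 rad (126.5°).
Interpolate at f = 3/8 with slerp weights a = sin((1−f)δ)/sin δ ≈ 1.221, b = sin(fδ)/sin δ ≈ 0.916.
p = a·p₁ + b·p₂ ≈ (-0.862, -0.205, 0.463); φ = arcsin(p_z) ≈ 27.57°, λ = atan2(p_y, p_x) ≈ -166.65°.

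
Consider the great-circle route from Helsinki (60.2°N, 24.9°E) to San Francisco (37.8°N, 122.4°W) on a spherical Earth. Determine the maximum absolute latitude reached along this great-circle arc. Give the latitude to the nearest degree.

≈ 77°N

The great circle lies in the plane with unit normal n̂ = (p₁ × p₂)/|p₁ × p₂|.
Here n̂_z ≈ -0.217; the vertex latitude is φ_max = arccos|n̂_z| ≈ 77.5°.
Check via Clairaut: cos φ_max = |cos φ₁| · sin C = cos(60.2°)·sin(25.8°) ≈ 0.217, again giving ≈ 77.5°.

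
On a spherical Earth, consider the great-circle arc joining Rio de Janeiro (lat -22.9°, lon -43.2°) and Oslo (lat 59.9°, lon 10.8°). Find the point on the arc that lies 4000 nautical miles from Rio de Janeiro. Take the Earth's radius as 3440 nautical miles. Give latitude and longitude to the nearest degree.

Write both endpoints as unit vectors p₁, p₂ with components (cos φ cos λ, cos φ sin λ, sin φ).
The central angle between the endpoints is δ = arccos(p₁·p₂) ≈ 1.636 rad (93.7°). The total great-circle distance is δ·R ≈ 1.636 × 3440 ≈ 5628 nmi, so the target fraction is f = 4000/5628 ≈ 0.711.
Interpolate at f ≈ 0.711 with slerp weights a = sin((1−f)δ)/sin δ ≈ 0.457, b = sin(fδ)/sin δ ≈ 0.920.
p = a·p₁ + b·p₂ ≈ (0.760, -0.202, 0.618); φ = arcsin(p_z) ≈ 38.18°, λ = atan2(p_y, p_x) ≈ -14.85°.

≈ lat 38°, lon -15°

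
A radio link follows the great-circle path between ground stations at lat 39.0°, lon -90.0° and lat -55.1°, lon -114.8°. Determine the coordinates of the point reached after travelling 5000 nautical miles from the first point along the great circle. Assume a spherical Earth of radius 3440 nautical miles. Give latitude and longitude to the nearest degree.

From cos δ = sin φ₁ sin φ₂ + cos φ₁ cos φ₂ cos Δλ, the central angle is δ ≈ 1.684 rad (96.5°). The total great-circle distance is δ·R ≈ 1.684 × 3440 ≈ 5791 nmi, so the target fraction is f = 5000/5791 ≈ 0.863.
Interpolate at f ≈ 0.863 with slerp weights a = sin((1−f)δ)/sin δ ≈ 0.229, b = sin(fδ)/sin δ ≈ 0.999.
p = a·p₁ + b·p₂ ≈ (-0.240, -0.697, -0.675); φ = arcsin(p_z) ≈ -42.48°, λ = atan2(p_y, p_x) ≈ -108.98°.

≈ lat -42°, lon -109°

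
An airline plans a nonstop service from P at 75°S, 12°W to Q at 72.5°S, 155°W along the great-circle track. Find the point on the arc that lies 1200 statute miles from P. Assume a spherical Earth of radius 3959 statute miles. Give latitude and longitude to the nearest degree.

The haversine formula gives a central angle δ ≈ 0.537 rad (30.8°) between the endpoints. The total great-circle distance is δ·R ≈ 0.537 × 3959 ≈ 2127 mi, so the target fraction is f = 1200/2127 ≈ 0.564.
Interpolate at f ≈ 0.564 with slerp weights a = sin((1−f)δ)/sin δ ≈ 0.453, b = sin(fδ)/sin δ ≈ 0.583.
p = a·p₁ + b·p₂ ≈ (-0.044, -0.099, -0.994); φ = arcsin(p_z) ≈ -83.80°, λ = atan2(p_y, p_x) ≈ -114.13°.

≈ 84°S, 114°W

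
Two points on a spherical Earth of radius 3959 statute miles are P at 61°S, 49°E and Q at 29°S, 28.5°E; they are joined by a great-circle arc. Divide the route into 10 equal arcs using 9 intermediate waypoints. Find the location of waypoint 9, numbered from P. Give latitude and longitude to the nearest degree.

The haversine formula gives a central angle δ ≈ 0.607 rad (34.8°) between the endpoints.
Interpolate at f = 9/10 with slerp weights a = sin((1−f)δ)/sin δ ≈ 0.106, b = sin(fδ)/sin δ ≈ 0.911.
p = a·p₁ + b·p₂ ≈ (0.734, 0.419, -0.535); φ = arcsin(p_z) ≈ -32.32°, λ = atan2(p_y, p_x) ≈ 29.72°.

≈ 32°S, 30°E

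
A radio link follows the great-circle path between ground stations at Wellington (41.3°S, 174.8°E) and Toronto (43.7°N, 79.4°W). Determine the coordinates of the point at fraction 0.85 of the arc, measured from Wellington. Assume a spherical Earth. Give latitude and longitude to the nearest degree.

≈ (34°N, 100°W)

Convert each endpoint to a unit vector on the sphere (x = cos φ cos λ, y = cos φ sin λ, z = sin φ).
The central angle between the endpoints is δ = arccos(p₁·p₂) ≈ 2.219 rad (127.1°).
Interpolate at f = 0.85 with slerp weights a = sin((1−f)δ)/sin δ ≈ 0.410, b = sin(fδ)/sin δ ≈ 1.193.
p = a·p₁ + b·p₂ ≈ (-0.148, -0.820, 0.553); φ = arcsin(p_z) ≈ 33.60°, λ = atan2(p_y, p_x) ≈ -100.24°.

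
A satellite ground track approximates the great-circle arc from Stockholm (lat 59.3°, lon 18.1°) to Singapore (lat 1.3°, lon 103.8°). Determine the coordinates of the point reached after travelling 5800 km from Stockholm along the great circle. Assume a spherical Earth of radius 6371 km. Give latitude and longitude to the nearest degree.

≈ lat 30°, lon 84°

From cos δ = sin φ₁ sin φ₂ + cos φ₁ cos φ₂ cos Δλ, the central angle is δ ≈ 1.513 rad (86.7°). The total great-circle distance is δ·R ≈ 1.513 × 6371 ≈ 9639 km, so the target fraction is f = 5800/9639 ≈ 0.602.
Interpolate at f ≈ 0.602 with slerp weights a = sin((1−f)δ)/sin δ ≈ 0.568, b = sin(fδ)/sin δ ≈ 0.791.
p = a·p₁ + b·p₂ ≈ (0.087, 0.858, 0.506); φ = arcsin(p_z) ≈ 30.41°, λ = atan2(p_y, p_x) ≈ 84.22°.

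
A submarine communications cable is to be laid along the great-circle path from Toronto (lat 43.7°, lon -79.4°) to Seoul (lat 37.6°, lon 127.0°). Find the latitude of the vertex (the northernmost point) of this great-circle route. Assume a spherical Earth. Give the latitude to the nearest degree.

≈ 75°

The great circle lies in the plane with unit normal n̂ = (p₁ × p₂)/|p₁ × p₂|.
Here n̂_z ≈ -0.256; the vertex latitude is φ_max = arccos|n̂_z| ≈ 75.2°.
Check via Clairaut: cos φ_max = |cos φ₁| · sin C = cos(43.7°)·sin(20.7°) ≈ 0.256, again giving ≈ 75.2°.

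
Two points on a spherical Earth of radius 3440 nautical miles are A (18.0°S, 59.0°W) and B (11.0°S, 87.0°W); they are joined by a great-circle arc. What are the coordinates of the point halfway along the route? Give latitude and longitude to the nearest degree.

≈ (15°S, 73°W)

Convert each endpoint to a unit vector on the sphere (x = cos φ cos λ, y = cos φ sin λ, z = sin φ).
The central angle between the endpoints is δ = arccos(p₁·p₂) ≈ 0.488 rad (28.0°).
Interpolate at f = 1/2 with slerp weights a = sin((1−f)δ)/sin δ ≈ 0.515, b = sin(fδ)/sin δ ≈ 0.515.
p = a·p₁ + b·p₂ ≈ (0.279, -0.925, -0.258); φ = arcsin(p_z) ≈ -14.92°, λ = atan2(p_y, p_x) ≈ -73.23°.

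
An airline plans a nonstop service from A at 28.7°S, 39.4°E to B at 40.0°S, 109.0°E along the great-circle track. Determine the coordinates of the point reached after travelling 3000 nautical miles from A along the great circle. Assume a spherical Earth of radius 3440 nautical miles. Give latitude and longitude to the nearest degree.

≈ 41°S, 100°E

The haversine formula gives a central angle δ ≈ 0.997 rad (57.1°) between the endpoints. The total great-circle distance is δ·R ≈ 0.997 × 3440 ≈ 3429 nmi, so the target fraction is f = 3000/3429 ≈ 0.875.
Interpolate at f ≈ 0.875 with slerp weights a = sin((1−f)δ)/sin δ ≈ 0.148, b = sin(fδ)/sin δ ≈ 0.912.
p = a·p₁ + b·p₂ ≈ (-0.127, 0.743, -0.657); φ = arcsin(p_z) ≈ -41.09°, λ = atan2(p_y, p_x) ≈ 99.69°.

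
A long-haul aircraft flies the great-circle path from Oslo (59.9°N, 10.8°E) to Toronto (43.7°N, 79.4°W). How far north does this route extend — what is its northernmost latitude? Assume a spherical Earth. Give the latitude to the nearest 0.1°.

≈ 63.1°N

The great circle lies in the plane with unit normal n̂ = (p₁ × p₂)/|p₁ × p₂|.
Here n̂_z ≈ -0.452; the vertex latitude is φ_max = arccos|n̂_z| ≈ 63.1°.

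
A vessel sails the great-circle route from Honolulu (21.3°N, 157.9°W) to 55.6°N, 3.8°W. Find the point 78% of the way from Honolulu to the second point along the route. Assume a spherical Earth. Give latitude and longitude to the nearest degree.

≈ 73°N, 36°W

Write both endpoints as unit vectors p₁, p₂ with components (cos φ cos λ, cos φ sin λ, sin φ).
The central angle between the endpoints is δ = arccos(p₁·p₂) ≈ 1.745 rad (100.0°).
Interpolate at f = 0.78 with slerp weights a = sin((1−f)δ)/sin δ ≈ 0.380, b = sin(fδ)/sin δ ≈ 0.993.
p = a·p₁ + b·p₂ ≈ (0.232, -0.171, 0.958); φ = arcsin(p_z) ≈ 73.29°, λ = atan2(p_y, p_x) ≈ -36.37°.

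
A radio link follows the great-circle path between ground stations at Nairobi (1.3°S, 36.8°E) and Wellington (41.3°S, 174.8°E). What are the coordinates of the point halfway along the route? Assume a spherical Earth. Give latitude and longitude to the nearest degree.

Convert each endpoint to a unit vector on the sphere (x = cos φ cos λ, y = cos φ sin λ, z = sin φ).
The central angle between the endpoints is δ = arccos(p₁·p₂) ≈ 2.145 rad (122.9°).
Interpolate at f = 1/2 with slerp weights a = sin((1−f)δ)/sin δ ≈ 1.046, b = sin(fδ)/sin δ ≈ 1.046.
p = a·p₁ + b·p₂ ≈ (0.055, 0.698, -0.714); φ = arcsin(p_z) ≈ -45.58°, λ = atan2(p_y, p_x) ≈ 85.51°.

≈ 46°S, 86°E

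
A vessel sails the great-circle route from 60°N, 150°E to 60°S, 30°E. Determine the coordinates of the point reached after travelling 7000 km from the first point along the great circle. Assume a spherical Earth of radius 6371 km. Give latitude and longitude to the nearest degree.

≈ 11°N, 96°E

Convert each endpoint to a unit vector on the sphere (x = cos φ cos λ, y = cos φ sin λ, z = sin φ).
The central angle between the endpoints is δ = arccos(p₁·p₂) ≈ 2.636 rad (151.0°). The total great-circle distance is δ·R ≈ 2.636 × 6371 ≈ 16795 km, so the target fraction is f = 7000/16795 ≈ 0.417.
Interpolate at f ≈ 0.417 with slerp weights a = sin((1−f)δ)/sin δ ≈ 2.064, b = sin(fδ)/sin δ ≈ 1.840.
p = a·p₁ + b·p₂ ≈ (-0.097, 0.976, 0.195); φ = arcsin(p_z) ≈ 11.22°, λ = atan2(p_y, p_x) ≈ 95.69°.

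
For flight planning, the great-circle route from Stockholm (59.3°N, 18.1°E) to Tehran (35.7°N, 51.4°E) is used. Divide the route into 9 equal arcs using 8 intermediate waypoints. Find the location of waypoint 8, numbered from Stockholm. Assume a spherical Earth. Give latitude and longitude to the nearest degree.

≈ 39°N, 49°E

The haversine formula gives a central angle δ ≈ 0.558 rad (32.0°) between the endpoints.
Interpolate at f = 8/9 with slerp weights a = sin((1−f)δ)/sin δ ≈ 0.117, b = sin(fδ)/sin δ ≈ 0.899.
p = a·p₁ + b·p₂ ≈ (0.512, 0.589, 0.625); φ = arcsin(p_z) ≈ 38.69°, λ = atan2(p_y, p_x) ≈ 48.99°.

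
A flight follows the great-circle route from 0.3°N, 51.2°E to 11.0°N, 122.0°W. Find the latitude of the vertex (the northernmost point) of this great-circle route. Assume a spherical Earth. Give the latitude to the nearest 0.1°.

The great circle lies in the plane with unit normal n̂ = (p₁ × p₂)/|p₁ × p₂|.
Here n̂_z ≈ -0.510; the vertex latitude is φ_max = arccos|n̂_z| ≈ 59.3°.
Check via Clairaut: cos φ_max = |cos φ₁| · sin C = cos(0.3°)·sin(30.7°) ≈ 0.510, again giving ≈ 59.3°.

≈ 59.3°N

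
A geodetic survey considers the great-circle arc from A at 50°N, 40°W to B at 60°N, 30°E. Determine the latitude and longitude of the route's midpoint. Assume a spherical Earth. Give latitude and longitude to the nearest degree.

From cos δ = sin φ₁ sin φ₂ + cos φ₁ cos φ₂ cos Δλ, the central angle is δ ≈ 0.687 rad (39.3°).
Interpolate at f = 1/2 with slerp weights a = sin((1−f)δ)/sin δ ≈ 0.531, b = sin(fδ)/sin δ ≈ 0.531.
p = a·p₁ + b·p₂ ≈ (0.491, -0.087, 0.867); φ = arcsin(p_z) ≈ 60.07°, λ = atan2(p_y, p_x) ≈ -10.00°.

≈ 60°N, 10°W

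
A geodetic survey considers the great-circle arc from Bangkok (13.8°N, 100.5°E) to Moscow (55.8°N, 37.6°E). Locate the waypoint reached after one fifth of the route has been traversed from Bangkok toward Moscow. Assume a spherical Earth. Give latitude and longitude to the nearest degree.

≈ 24°N, 93°E

Write both endpoints as unit vectors p₁, p₂ with components (cos φ cos λ, cos φ sin λ, sin φ).
The central angle between the endpoints is δ = arccos(p₁·p₂) ≈ 1.109 rad (63.5°).
Interpolate at f = 1/5 with slerp weights a = sin((1−f)δ)/sin δ ≈ 0.866, b = sin(fδ)/sin δ ≈ 0.246.
p = a·p₁ + b·p₂ ≈ (-0.044, 0.911, 0.410); φ = arcsin(p_z) ≈ 24.19°, λ = atan2(p_y, p_x) ≈ 92.75°.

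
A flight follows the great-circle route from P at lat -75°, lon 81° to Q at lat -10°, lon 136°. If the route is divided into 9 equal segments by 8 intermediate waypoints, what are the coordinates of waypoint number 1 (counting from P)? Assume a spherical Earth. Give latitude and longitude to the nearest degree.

≈ lat -70°, lon 101°

Convert each endpoint to a unit vector on the sphere (x = cos φ cos λ, y = cos φ sin λ, z = sin φ).
The central angle between the endpoints is δ = arccos(p₁·p₂) ≈ 1.251 rad (71.7°).
Interpolate at f = 1/9 with slerp weights a = sin((1−f)δ)/sin δ ≈ 0.945, b = sin(fδ)/sin δ ≈ 0.146.
p = a·p₁ + b·p₂ ≈ (-0.065, 0.341, -0.938); φ = arcsin(p_z) ≈ -69.67°, λ = atan2(p_y, p_x) ≈ 100.81°.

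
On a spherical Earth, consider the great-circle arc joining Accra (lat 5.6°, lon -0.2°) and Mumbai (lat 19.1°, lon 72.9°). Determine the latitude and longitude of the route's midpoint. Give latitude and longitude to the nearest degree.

≈ lat 15°, lon 35°

From cos δ = sin φ₁ sin φ₂ + cos φ₁ cos φ₂ cos Δλ, the central angle is δ ≈ 1.261 rad (72.2°).
Interpolate at f = 1/2 with slerp weights a = sin((1−f)δ)/sin δ ≈ 0.619, b = sin(fδ)/sin δ ≈ 0.619.
p = a·p₁ + b·p₂ ≈ (0.788, 0.557, 0.263); φ = arcsin(p_z) ≈ 15.24°, λ = atan2(p_y, p_x) ≈ 35.25°.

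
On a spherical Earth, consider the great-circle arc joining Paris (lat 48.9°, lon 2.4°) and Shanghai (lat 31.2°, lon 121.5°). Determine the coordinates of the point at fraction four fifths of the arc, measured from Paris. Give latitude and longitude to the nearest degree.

≈ lat 44°, lon 108°

Write both endpoints as unit vectors p₁, p₂ with components (cos φ cos λ, cos φ sin λ, sin φ).
The central angle between the endpoints is δ = arccos(p₁·p₂) ≈ 1.454 rad (83.3°).
Interpolate at f = 4/5 with slerp weights a = sin((1−f)δ)/sin δ ≈ 0.289, b = sin(fδ)/sin δ ≈ 0.924.
p = a·p₁ + b·p₂ ≈ (-0.224, 0.682, 0.696); φ = arcsin(p_z) ≈ 44.13°, λ = atan2(p_y, p_x) ≈ 108.15°.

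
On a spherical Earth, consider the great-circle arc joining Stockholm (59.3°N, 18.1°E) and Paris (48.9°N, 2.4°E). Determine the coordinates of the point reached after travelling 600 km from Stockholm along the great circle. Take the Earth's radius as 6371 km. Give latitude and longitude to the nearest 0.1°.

≈ 55.5°N, 11.0°E

From cos δ = sin φ₁ sin φ₂ + cos φ₁ cos φ₂ cos Δλ, the central angle is δ ≈ 0.241 rad (13.8°). The total great-circle distance is δ·R ≈ 0.241 × 6371 ≈ 1537 km, so the target fraction is f = 600/1537 ≈ 0.390.
Interpolate at f ≈ 0.390 with slerp weights a = sin((1−f)δ)/sin δ ≈ 0.613, b = sin(fδ)/sin δ ≈ 0.394.
p = a·p₁ + b·p₂ ≈ (0.556, 0.108, 0.824); φ = arcsin(p_z) ≈ 55.49°, λ = atan2(p_y, p_x) ≈ 11.00°.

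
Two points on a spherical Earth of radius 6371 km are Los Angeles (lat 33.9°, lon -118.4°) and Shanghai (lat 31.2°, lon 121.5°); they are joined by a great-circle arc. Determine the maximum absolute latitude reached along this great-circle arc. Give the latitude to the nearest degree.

≈ 52°

The great circle lies in the plane with unit normal n̂ = (p₁ × p₂)/|p₁ × p₂|.
Here n̂_z ≈ -0.616; the vertex latitude is φ_max = arccos|n̂_z| ≈ 52.0°.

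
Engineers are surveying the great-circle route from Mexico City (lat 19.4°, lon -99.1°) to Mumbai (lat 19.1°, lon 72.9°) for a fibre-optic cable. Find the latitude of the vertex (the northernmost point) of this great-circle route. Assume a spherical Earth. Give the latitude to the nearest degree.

≈ 79°

The great circle lies in the plane with unit normal n̂ = (p₁ × p₂)/|p₁ × p₂|.
Here n̂_z ≈ +0.196; the vertex latitude is φ_max = arccos|n̂_z| ≈ 78.7°.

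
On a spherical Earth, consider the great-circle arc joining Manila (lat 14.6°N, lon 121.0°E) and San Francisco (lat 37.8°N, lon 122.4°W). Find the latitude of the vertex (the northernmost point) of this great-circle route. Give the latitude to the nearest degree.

The great circle lies in the plane with unit normal n̂ = (p₁ × p₂)/|p₁ × p₂|.
Here n̂_z ≈ +0.696; the vertex latitude is φ_max = arccos|n̂_z| ≈ 45.9°.

≈ 46°N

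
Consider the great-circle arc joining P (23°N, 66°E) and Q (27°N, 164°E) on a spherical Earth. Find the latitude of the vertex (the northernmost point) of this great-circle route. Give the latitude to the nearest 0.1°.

The great circle lies in the plane with unit normal n̂ = (p₁ × p₂)/|p₁ × p₂|.
Here n̂_z ≈ +0.814; the vertex latitude is φ_max = arccos|n̂_z| ≈ 35.5°.
Check via Clairaut: cos φ_max = |cos φ₁| · sin C = cos(23.0°)·sin(62.1°) ≈ 0.814, again giving ≈ 35.5°.

≈ 35.5°N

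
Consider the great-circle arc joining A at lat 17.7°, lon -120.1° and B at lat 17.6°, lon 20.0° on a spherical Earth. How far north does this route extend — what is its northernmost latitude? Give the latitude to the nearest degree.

The great circle lies in the plane with unit normal n̂ = (p₁ × p₂)/|p₁ × p₂|.
Here n̂_z ≈ +0.731; the vertex latitude is φ_max = arccos|n̂_z| ≈ 43.0°.
Check via Clairaut: cos φ_max = |cos φ₁| · sin C = cos(17.7°)·sin(50.1°) ≈ 0.731, again giving ≈ 43.0°.

≈ 43°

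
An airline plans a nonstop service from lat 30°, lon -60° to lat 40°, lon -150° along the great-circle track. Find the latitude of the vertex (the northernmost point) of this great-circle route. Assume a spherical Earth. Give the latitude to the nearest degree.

≈ 46°

The great circle lies in the plane with unit normal n̂ = (p₁ × p₂)/|p₁ × p₂|.
Here n̂_z ≈ -0.701; the vertex latitude is φ_max = arccos|n̂_z| ≈ 45.5°.
Check via Clairaut: cos φ_max = |cos φ₁| · sin C = cos(30.0°)·sin(54.0°) ≈ 0.701, again giving ≈ 45.5°.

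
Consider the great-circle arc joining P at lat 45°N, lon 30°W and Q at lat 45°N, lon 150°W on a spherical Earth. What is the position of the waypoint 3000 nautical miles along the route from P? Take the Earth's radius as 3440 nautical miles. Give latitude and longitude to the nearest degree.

≈ lat 61°N, lon 116°W

Convert each endpoint to a unit vector on the sphere (x = cos φ cos λ, y = cos φ sin λ, z = sin φ).
The central angle between the endpoints is δ = arccos(p₁·p₂) ≈ 1.318 rad (75.5°). The total great-circle distance is δ·R ≈ 1.318 × 3440 ≈ 4534 nmi, so the target fraction is f = 3000/4534 ≈ 0.662.
Interpolate at f ≈ 0.662 with slerp weights a = sin((1−f)δ)/sin δ ≈ 0.446, b = sin(fδ)/sin δ ≈ 0.791.
p = a·p₁ + b·p₂ ≈ (-0.211, -0.437, 0.874); φ = arcsin(p_z) ≈ 60.95°, λ = atan2(p_y, p_x) ≈ -115.81°.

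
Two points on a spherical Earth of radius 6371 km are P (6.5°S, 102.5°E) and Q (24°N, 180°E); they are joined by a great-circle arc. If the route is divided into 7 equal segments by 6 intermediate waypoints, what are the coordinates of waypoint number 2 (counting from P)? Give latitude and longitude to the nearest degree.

≈ (4°N, 123°E)

Convert each endpoint to a unit vector on the sphere (x = cos φ cos λ, y = cos φ sin λ, z = sin φ).
The central angle between the endpoints is δ = arccos(p₁·p₂) ≈ 1.420 rad (81.3°).
Interpolate at f = 2/7 with slerp weights a = sin((1−f)δ)/sin δ ≈ 0.859, b = sin(fδ)/sin δ ≈ 0.399.
p = a·p₁ + b·p₂ ≈ (-0.549, 0.833, 0.065); φ = arcsin(p_z) ≈ 3.73°, λ = atan2(p_y, p_x) ≈ 123.40°.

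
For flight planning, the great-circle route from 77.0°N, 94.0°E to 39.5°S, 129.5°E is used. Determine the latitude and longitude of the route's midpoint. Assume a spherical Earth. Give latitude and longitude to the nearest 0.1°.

Write both endpoints as unit vectors p₁, p₂ with components (cos φ cos λ, cos φ sin λ, sin φ).
The central angle between the endpoints is δ = arccos(p₁·p₂) ≈ 2.070 rad (118.6°).
Interpolate at f = 1/2 with slerp weights a = sin((1−f)δ)/sin δ ≈ 0.979, b = sin(fδ)/sin δ ≈ 0.979.
p = a·p₁ + b·p₂ ≈ (-0.496, 0.803, 0.331); φ = arcsin(p_z) ≈ 19.34°, λ = atan2(p_y, p_x) ≈ 121.71°.

≈ 19.3°N, 121.7°E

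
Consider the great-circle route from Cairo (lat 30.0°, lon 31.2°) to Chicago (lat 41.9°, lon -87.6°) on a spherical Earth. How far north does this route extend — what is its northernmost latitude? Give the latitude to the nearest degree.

The great circle lies in the plane with unit normal n̂ = (p₁ × p₂)/|p₁ × p₂|.
Here n̂_z ≈ -0.565; the vertex latitude is φ_max = arccos|n̂_z| ≈ 55.6°.
Check via Clairaut: cos φ_max = |cos φ₁| · sin C = cos(30.0°)·sin(40.7°) ≈ 0.565, again giving ≈ 55.6°.

≈ 56°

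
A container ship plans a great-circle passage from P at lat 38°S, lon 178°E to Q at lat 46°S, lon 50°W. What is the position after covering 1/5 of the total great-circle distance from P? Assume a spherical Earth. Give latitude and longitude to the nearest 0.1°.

Convert each endpoint to a unit vector on the sphere (x = cos φ cos λ, y = cos φ sin λ, z = sin φ).
The central angle between the endpoints is δ = arccos(p₁·p₂) ≈ 1.494 rad (85.6°).
Interpolate at f = 1/5 with slerp weights a = sin((1−f)δ)/sin δ ≈ 0.933, b = sin(fδ)/sin δ ≈ 0.295.
p = a·p₁ + b·p₂ ≈ (-0.603, -0.131, -0.787); φ = arcsin(p_z) ≈ -51.89°, λ = atan2(p_y, p_x) ≈ -167.70°.

≈ lat 51.9°S, lon 167.7°W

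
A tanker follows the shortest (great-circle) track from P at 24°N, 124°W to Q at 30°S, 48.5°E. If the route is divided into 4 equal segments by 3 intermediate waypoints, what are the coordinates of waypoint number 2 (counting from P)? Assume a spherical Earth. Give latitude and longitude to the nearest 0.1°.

Convert each endpoint to a unit vector on the sphere (x = cos φ cos λ, y = cos φ sin λ, z = sin φ).
The central angle between the endpoints is δ = arccos(p₁·p₂) ≈ 2.985 rad (171.0°).
Interpolate at f = 2/4 with slerp weights a = sin((1−f)δ)/sin δ ≈ 6.390, b = sin(fδ)/sin δ ≈ 6.390.
p = a·p₁ + b·p₂ ≈ (0.403, -0.695, -0.596); φ = arcsin(p_z) ≈ -36.58°, λ = atan2(p_y, p_x) ≈ -59.92°.

≈ 36.6°S, 59.9°W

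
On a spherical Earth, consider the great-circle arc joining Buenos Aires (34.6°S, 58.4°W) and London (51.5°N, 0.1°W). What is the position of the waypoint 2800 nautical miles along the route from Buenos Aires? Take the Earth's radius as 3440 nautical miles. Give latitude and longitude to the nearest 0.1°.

≈ 6.6°N, 35.2°W

Write both endpoints as unit vectors p₁, p₂ with components (cos φ cos λ, cos φ sin λ, sin φ).
The central angle between the endpoints is δ = arccos(p₁·p₂) ≈ 1.747 rad (100.1°). The total great-circle distance is δ·R ≈ 1.747 × 3440 ≈ 6009 nmi, so the target fraction is f = 2800/6009 ≈ 0.466.
Interpolate at f ≈ 0.466 with slerp weights a = sin((1−f)δ)/sin δ ≈ 0.816, b = sin(fδ)/sin δ ≈ 0.738.
p = a·p₁ + b·p₂ ≈ (0.812, -0.573, 0.115); φ = arcsin(p_z) ≈ 6.58°, λ = atan2(p_y, p_x) ≈ -35.22°.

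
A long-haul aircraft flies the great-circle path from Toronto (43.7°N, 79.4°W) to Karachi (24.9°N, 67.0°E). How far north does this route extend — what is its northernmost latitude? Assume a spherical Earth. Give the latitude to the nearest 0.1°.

The great circle lies in the plane with unit normal n̂ = (p₁ × p₂)/|p₁ × p₂|.
Here n̂_z ≈ +0.375; the vertex latitude is φ_max = arccos|n̂_z| ≈ 68.0°.
Check via Clairaut: cos φ_max = |cos φ₁| · sin C = cos(43.7°)·sin(31.3°) ≈ 0.375, again giving ≈ 68.0°.

≈ 68.0°N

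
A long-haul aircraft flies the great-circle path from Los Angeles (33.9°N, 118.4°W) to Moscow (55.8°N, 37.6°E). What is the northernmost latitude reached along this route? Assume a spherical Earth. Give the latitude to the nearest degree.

≈ 79°N

The great circle lies in the plane with unit normal n̂ = (p₁ × p₂)/|p₁ × p₂|.
Here n̂_z ≈ +0.190; the vertex latitude is φ_max = arccos|n̂_z| ≈ 79.1°.
Check via Clairaut: cos φ_max = |cos φ₁| · sin C = cos(33.9°)·sin(13.2°) ≈ 0.190, again giving ≈ 79.1°.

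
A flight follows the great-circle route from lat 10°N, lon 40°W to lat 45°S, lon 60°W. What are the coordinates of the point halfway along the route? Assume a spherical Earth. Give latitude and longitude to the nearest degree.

Convert each endpoint to a unit vector on the sphere (x = cos φ cos λ, y = cos φ sin λ, z = sin φ).
The central angle between the endpoints is δ = arccos(p₁·p₂) ≈ 1.010 rad (57.9°).
Interpolate at f = 1/2 with slerp weights a = sin((1−f)δ)/sin δ ≈ 0.571, b = sin(fδ)/sin δ ≈ 0.571.
p = a·p₁ + b·p₂ ≈ (0.633, -0.712, -0.305); φ = arcsin(p_z) ≈ -17.75°, λ = atan2(p_y, p_x) ≈ -48.34°.

≈ lat 18°S, lon 48°W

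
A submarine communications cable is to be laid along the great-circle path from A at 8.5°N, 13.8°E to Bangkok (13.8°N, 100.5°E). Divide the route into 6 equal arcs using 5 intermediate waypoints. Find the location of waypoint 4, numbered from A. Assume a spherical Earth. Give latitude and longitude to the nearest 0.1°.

From cos δ = sin φ₁ sin φ₂ + cos φ₁ cos φ₂ cos Δλ, the central angle is δ ≈ 1.480 rad (84.8°).
Interpolate at f = 4/6 with slerp weights a = sin((1−f)δ)/sin δ ≈ 0.476, b = sin(fδ)/sin δ ≈ 0.838.
p = a·p₁ + b·p₂ ≈ (0.309, 0.912, 0.270); φ = arcsin(p_z) ≈ 15.67°, λ = atan2(p_y, p_x) ≈ 71.31°.

≈ 15.7°N, 71.3°E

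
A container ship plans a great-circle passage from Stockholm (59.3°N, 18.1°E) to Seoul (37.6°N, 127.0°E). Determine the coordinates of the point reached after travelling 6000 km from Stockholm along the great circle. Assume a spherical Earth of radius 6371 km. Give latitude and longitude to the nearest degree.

≈ (48°N, 117°E)

Convert each endpoint to a unit vector on the sphere (x = cos φ cos λ, y = cos φ sin λ, z = sin φ).
The central angle between the endpoints is δ = arccos(p₁·p₂) ≈ 1.166 rad (66.8°). The total great-circle distance is δ·R ≈ 1.166 × 6371 ≈ 7430 km, so the target fraction is f = 6000/7430 ≈ 0.808.
Interpolate at f ≈ 0.808 with slerp weights a = sin((1−f)δ)/sin δ ≈ 0.242, b = sin(fδ)/sin δ ≈ 0.880.
p = a·p₁ + b·p₂ ≈ (-0.302, 0.595, 0.745); φ = arcsin(p_z) ≈ 48.15°, λ = atan2(p_y, p_x) ≈ 116.90°.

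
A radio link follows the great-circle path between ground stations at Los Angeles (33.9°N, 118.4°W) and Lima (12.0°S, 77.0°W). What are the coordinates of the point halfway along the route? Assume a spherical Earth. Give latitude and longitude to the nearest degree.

≈ (12°N, 96°W)

The haversine formula gives a central angle δ ≈ 1.055 rad (60.5°) between the endpoints.
Interpolate at f = 1/2 with slerp weights a = sin((1−f)δ)/sin δ ≈ 0.579, b = sin(fδ)/sin δ ≈ 0.579.
p = a·p₁ + b·p₂ ≈ (-0.101, -0.974, 0.202); φ = arcsin(p_z) ≈ 11.68°, λ = atan2(p_y, p_x) ≈ -95.93°.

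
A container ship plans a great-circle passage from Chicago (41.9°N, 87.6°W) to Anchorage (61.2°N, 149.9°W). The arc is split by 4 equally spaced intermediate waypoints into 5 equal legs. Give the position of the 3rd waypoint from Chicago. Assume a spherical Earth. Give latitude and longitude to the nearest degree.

≈ 58°N, 118°W

The haversine formula gives a central angle δ ≈ 0.720 rad (41.2°) between the endpoints.
Interpolate at f = 3/5 with slerp weights a = sin((1−f)δ)/sin δ ≈ 0.431, b = sin(fδ)/sin δ ≈ 0.635.
p = a·p₁ + b·p₂ ≈ (-0.251, -0.474, 0.844); φ = arcsin(p_z) ≈ 57.57°, λ = atan2(p_y, p_x) ≈ -117.94°.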